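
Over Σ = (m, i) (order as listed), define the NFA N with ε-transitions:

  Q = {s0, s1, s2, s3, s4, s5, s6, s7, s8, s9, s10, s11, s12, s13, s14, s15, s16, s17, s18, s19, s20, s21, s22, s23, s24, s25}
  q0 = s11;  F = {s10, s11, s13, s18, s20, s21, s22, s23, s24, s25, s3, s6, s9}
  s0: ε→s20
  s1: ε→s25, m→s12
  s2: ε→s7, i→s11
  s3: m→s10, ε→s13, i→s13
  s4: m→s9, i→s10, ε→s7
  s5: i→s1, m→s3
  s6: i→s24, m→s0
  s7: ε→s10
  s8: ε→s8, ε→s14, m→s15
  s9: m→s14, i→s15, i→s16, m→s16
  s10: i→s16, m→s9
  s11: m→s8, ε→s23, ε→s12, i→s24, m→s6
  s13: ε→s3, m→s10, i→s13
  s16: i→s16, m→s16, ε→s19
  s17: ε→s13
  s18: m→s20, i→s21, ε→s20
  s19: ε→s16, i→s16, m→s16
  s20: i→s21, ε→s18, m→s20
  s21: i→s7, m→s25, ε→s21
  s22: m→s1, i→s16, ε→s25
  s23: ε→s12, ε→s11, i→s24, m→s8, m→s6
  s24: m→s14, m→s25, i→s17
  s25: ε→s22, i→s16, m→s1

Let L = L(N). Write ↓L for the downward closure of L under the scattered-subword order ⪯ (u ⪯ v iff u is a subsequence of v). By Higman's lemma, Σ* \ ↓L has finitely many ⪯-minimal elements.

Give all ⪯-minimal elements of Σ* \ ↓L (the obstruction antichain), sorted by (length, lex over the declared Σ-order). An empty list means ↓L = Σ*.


A = [imi, mmiii, iimmm, mmiimm].

|Q|=26, |F|=13, |δ|=63 (21 ε).
min D↑ (10 st, q0=0, F={7}): 0:m→1,i→2 1:m→3,i→2 2:m→4,i→5 3:m→3,i→6 4:m→4,i→7 5:m→8,i→5 6:m→4,i→8 7:m→7,i→7 8:m→9,i→7 9:m→7,i→7.
'imi': N↓-sim [23, 16, 10, 3] end={s15,s16,s19} — reject; 3/3 single-dels accept.
'mmiii': N↓-sim [23, 21, 15, 12, 7, 3] end={s15,s16,s19} ∉↓L; 5/5 deletions ∈↓L.
'iimmm': run [23, 16, 10, 6, 5, 3] end={s14,s16,s19} rej; 5/5 del acc.
'mmiimm': run [23, 21, 15, 12, 7, 5, 3] end={s14,s16,s19} rej; 6/6 single-dels accept.
4 words, ⪯-incomp.


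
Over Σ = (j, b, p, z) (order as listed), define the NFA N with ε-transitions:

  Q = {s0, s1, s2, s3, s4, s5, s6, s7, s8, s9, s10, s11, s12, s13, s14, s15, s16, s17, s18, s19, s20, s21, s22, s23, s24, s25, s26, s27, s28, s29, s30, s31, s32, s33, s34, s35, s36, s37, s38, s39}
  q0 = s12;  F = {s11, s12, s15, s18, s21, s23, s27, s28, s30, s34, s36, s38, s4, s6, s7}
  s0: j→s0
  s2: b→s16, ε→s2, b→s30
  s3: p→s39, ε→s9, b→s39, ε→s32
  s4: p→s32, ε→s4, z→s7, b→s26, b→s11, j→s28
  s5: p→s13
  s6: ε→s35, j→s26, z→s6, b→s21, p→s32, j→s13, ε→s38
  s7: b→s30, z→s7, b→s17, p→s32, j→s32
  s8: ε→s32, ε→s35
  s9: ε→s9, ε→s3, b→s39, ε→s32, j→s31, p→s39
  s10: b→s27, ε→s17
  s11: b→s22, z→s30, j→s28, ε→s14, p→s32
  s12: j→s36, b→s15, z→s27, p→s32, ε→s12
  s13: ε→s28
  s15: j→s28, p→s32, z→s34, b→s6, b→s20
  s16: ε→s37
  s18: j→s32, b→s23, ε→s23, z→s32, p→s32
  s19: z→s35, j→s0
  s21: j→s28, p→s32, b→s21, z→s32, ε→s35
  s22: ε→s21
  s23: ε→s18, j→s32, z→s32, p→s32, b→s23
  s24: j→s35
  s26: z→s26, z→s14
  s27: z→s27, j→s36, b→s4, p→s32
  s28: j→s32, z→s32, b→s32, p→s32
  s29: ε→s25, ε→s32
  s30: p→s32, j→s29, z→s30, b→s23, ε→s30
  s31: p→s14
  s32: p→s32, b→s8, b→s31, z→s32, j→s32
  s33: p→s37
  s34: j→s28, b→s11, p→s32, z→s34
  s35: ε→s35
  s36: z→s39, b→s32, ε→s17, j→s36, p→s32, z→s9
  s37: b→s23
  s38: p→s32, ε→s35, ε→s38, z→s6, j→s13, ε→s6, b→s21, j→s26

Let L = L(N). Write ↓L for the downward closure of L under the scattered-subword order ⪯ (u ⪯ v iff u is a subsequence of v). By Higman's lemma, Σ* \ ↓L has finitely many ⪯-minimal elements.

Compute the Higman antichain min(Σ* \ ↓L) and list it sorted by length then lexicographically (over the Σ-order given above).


|Q|=40, |F|=15, |δ|=117 (28 ε).
min D↑ (14 st, q0=0, F={3}): 0:j→1,b→2,p→3,z→4 1:j→1,b→3,p→3,z→3 2:j→5,b→6,p→3,z→7 3:j→3,b→3,p→3,z→3 4:j→1,b→8,p→3,z→4 5:j→3,b→3,p→3,z→3 6:j→5,b→9,p→3,z→6 7:j→5,b→10,p→3,z→7 8:j→5,b→10,p→3,z→11 9:j→5,b→9,p→3,z→3 10:j→5,b→9,p→3,z→12 11:j→3,b→12,p→3,z→11 12:j→3,b→13,p→3,z→12 13:j→3,b→13,p→3,z→3.
'p': run [30, 6] end={s14,s31,s32,s35,s39,s8} rej; 1/1 deletions ∈↓L.
'jb': N↓-sim [30, 15, 6] end={s14,s31,s32,s35,s39,s8} rej; 2/2 deletions ∈↓L.
'jz': run [30, 15, 9] end={s14,s26,s3,s31,s32,s35,s39,s8,s9} rej; 2/2 deletions ∈↓L.
'bjj': N↓-sim [30, 25, 10, 5] end={s14,s31,s32,s35,s8} rej; 3/3 del acc.
'bbbz': run [30, 25, 20, 10, 5] end={s14,s31,s32,s35,s8} ∉↓L; 4/4 del acc.
'zbzj': |S_i|=[30, 27, 19, 13, 7] end={s14,s25,s29,s31,s32,s35,s8} rej; 4/4 single-dels accept.
6 minimals (antichain).

A = [p, jb, jz, bjj, bbbz, zbzj].


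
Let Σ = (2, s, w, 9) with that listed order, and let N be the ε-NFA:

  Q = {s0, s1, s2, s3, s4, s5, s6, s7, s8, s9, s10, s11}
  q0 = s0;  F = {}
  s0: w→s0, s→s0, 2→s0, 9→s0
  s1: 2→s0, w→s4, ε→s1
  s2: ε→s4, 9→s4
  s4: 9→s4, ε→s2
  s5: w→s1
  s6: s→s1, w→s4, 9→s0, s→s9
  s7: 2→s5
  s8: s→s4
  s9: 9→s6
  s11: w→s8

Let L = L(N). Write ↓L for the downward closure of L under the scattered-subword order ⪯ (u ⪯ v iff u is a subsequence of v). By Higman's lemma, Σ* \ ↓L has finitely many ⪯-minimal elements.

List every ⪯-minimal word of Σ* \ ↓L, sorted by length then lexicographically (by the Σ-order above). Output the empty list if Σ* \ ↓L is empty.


|Q|=12, |F|=0, |δ|=20 (3 ε).
min D↑ (1 st, q0=0, F={0}): 0:2→0,s→0,w→0,9→0.
ε ∈ L(D↑) ⇒ ↓L = ∅.

Antichain: [ε].


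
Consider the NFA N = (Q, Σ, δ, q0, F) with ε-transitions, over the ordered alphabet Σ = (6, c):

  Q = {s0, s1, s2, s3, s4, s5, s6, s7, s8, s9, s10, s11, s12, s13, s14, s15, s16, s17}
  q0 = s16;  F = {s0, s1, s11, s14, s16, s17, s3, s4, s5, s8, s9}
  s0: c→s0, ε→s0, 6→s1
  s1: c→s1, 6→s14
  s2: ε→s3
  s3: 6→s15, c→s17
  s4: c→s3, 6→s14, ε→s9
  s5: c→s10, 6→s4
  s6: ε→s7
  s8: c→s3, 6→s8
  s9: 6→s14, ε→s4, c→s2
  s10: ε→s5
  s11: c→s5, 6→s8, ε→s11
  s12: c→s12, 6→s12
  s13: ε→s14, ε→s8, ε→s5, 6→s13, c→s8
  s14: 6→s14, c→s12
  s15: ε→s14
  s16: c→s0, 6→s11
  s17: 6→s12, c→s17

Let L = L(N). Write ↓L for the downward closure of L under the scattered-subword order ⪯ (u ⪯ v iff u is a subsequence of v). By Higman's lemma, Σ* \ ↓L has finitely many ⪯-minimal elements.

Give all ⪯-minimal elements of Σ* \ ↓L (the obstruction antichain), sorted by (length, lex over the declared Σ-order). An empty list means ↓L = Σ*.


Antichain: [c66c, 66c6c, 66cc6].

|Q|=18, |F|=11, |δ|=37 (11 ε).
min D↑ (11 st, q0=0, F={10}): 0:6→1,c→2 1:6→3,c→4 2:6→5,c→2 3:6→3,c→6 4:6→7,c→4 5:6→8,c→5 6:6→8,c→9 7:6→8,c→6 8:6→8,c→10 9:6→10,c→9 10:6→10,c→10 [Hopcroft].
'c66c': N↓-sim [15, 12, 9, 3, 1] end={s12} — reject; 4/4 deletions ∈↓L.
'66c6c': N↓-sim [15, 13, 9, 6, 3, 1] end={s12} rej; 5/5 del acc.
'66cc6': |S_i|=[15, 13, 9, 6, 2, 1] end={s12} — reject; 5/5 del acc.
3 obstructions.


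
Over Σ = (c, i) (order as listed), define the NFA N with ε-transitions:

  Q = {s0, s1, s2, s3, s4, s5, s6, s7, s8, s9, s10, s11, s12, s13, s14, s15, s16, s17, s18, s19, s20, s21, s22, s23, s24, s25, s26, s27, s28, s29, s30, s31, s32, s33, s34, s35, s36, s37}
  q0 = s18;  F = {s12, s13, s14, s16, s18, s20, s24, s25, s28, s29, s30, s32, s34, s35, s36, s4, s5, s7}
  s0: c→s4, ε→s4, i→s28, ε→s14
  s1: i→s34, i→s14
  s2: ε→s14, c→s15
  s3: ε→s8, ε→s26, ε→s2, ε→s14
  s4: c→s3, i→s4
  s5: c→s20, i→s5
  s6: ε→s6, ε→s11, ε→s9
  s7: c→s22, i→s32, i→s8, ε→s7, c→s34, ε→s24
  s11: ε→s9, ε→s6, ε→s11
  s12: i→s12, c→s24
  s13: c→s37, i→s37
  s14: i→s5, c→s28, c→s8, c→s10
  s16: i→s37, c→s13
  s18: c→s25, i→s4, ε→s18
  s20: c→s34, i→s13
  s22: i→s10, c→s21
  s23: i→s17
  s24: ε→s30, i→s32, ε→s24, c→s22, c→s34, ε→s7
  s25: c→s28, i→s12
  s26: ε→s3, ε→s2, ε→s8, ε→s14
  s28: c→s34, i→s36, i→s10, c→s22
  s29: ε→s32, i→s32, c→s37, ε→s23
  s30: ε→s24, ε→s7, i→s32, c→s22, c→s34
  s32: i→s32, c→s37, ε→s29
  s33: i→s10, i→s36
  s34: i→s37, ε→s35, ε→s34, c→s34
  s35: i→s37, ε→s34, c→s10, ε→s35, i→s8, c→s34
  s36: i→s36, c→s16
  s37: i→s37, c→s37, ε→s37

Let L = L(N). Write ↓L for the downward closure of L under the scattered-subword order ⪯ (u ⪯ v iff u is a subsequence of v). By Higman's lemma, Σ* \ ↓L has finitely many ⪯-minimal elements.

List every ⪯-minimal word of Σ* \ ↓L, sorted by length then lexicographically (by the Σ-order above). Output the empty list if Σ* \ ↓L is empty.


|Q|=38, |F|=18, |δ|=91 (33 ε).
min D↑ (15 st, q0=0, F={10}): 0:c→1,i→2 1:c→3,i→4 2:c→5,i→2 3:c→6,i→7 4:c→8,i→4 5:c→3,i→9 6:c→6,i→10 7:c→11,i→7 8:c→6,i→12 9:c→13,i→9 10:c→10,i→10 11:c→14,i→10 12:c→10,i→12 13:c→6,i→14 14:c→10,i→10.
'ccci': run [29, 27, 20, 9, 3] end={s10,s37,s8} ∉↓L; 4/4 del acc.
'cicic': |S_i|=[29, 27, 20, 17, 8, 1] end={s37} — reject; 5/5 del acc.
'cciccc': run [29, 27, 20, 10, 3, 2, 1] end={s37} ∉↓L; 6/6 single-dels accept.
'icicii': |S_i|=[29, 27, 25, 14, 8, 3, 1] end={s37} rej; 6/6 single-dels accept.
4 minimals (antichain).

A = [ccci, cicic, cciccc, icicii].


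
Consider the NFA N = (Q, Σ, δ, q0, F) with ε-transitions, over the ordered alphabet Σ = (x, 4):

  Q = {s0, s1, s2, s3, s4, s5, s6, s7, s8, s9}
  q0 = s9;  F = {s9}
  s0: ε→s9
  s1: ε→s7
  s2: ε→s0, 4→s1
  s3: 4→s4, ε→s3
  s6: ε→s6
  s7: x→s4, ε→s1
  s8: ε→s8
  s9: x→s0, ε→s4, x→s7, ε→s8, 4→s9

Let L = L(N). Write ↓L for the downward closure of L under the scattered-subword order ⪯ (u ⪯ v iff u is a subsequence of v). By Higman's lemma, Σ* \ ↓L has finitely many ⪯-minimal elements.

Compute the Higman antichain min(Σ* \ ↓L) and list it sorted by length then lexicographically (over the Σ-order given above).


min(Σ*\↓L) = [].

|Q|=10, |F|=1, |δ|=15 (9 ε).
min D↑ (1 st, q0=0, F={}): 0:x→0,4→0 [Hopcroft].
L(D↑) = ∅ ⇒ ↓L = Σ*.


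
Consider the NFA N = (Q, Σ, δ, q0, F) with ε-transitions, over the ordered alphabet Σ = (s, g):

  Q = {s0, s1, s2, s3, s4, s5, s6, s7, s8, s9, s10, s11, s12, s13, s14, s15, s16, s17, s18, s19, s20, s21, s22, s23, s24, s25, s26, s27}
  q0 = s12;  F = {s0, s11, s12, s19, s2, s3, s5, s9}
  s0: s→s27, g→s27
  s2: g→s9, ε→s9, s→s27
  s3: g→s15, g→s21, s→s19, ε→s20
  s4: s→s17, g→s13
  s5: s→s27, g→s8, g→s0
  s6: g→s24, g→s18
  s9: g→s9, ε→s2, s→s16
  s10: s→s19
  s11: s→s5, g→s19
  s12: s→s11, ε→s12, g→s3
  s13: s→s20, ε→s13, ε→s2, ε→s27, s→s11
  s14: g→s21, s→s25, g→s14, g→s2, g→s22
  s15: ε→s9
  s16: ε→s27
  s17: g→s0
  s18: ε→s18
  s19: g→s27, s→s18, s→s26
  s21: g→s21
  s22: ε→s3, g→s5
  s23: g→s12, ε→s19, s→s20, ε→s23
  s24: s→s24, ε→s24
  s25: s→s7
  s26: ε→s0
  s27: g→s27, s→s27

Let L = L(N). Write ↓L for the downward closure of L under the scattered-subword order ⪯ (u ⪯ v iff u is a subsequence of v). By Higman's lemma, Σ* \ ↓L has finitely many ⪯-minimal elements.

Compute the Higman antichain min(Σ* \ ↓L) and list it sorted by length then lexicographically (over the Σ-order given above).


|Q|=28, |F|=8, |δ|=55 (15 ε).
min D↑ (8 st, q0=0, F={6}): 0:s→1,g→2 1:s→3,g→4 2:s→4,g→5 3:s→6,g→7 4:s→7,g→6 5:s→6,g→5 6:s→6,g→6 7:s→6,g→6 [Hopcroft].
'sss': run [16, 9, 6, 1] end={s27} ∉↓L; 3/3 deletions ∈↓L.
'sgg': |S_i|=[16, 9, 6, 1] end={s27} — reject; 3/3 deletions ∈↓L.
'gsg': N↓-sim [16, 13, 6, 1] end={s27} rej; 3/3 del acc.
'ggs': run [16, 13, 6, 2] end={s16,s27} ∉↓L; 3/3 deletions ∈↓L.
4 minimals (antichain).

Antichain: [sss, sgg, gsg, ggs].


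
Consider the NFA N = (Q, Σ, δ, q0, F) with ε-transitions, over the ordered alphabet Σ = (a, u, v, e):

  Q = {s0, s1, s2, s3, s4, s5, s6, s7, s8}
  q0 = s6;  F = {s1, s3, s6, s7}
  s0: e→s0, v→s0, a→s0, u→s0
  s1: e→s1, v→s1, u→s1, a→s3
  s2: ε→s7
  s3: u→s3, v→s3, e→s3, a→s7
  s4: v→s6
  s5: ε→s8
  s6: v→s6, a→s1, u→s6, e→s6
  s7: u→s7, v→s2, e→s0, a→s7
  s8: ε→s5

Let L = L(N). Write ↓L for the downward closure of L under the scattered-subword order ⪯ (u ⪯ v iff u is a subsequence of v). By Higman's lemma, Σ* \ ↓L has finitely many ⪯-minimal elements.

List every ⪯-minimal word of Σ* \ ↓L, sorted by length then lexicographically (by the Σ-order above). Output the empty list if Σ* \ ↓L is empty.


|Q|=9, |F|=4, |δ|=24 (3 ε).
min D↑ (5 st, q0=0, F={4}): 0:a→1,u→0,v→0,e→0 1:a→2,u→1,v→1,e→1 2:a→3,u→2,v→2,e→2 3:a→3,u→3,v→3,e→4 4:a→4,u→4,v→4,e→4.
'aaae': N↓-sim [6, 5, 4, 3, 1] end={s0} ∉↓L; 4/4 single-dels accept.
1 obstructions.

A = [aaae].


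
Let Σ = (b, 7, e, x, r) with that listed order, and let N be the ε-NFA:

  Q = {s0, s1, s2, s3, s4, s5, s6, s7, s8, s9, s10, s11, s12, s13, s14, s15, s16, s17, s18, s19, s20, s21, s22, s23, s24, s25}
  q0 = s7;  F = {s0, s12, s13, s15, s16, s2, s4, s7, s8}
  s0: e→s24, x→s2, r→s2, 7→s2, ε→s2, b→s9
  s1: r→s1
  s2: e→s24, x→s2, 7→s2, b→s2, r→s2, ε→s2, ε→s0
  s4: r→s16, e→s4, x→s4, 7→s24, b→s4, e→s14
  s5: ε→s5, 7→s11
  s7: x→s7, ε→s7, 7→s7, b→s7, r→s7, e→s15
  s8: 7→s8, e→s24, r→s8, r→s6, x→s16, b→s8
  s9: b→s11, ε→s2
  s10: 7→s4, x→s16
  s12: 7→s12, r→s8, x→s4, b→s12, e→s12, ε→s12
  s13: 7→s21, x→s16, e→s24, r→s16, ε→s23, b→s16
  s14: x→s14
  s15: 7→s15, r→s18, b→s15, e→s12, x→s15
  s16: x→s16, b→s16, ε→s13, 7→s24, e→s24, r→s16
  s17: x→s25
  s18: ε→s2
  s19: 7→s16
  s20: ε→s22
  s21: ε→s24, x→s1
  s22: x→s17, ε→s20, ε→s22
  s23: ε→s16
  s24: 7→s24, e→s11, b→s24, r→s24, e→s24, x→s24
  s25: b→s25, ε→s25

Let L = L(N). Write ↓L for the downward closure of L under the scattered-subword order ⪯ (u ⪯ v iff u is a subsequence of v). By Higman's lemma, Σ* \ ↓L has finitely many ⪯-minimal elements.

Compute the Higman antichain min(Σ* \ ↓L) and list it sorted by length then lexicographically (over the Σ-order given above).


|Q|=26, |F|=9, |δ|=80 (16 ε).
min D↑ (8 st, q0=0, F={6}): 0:b→0,7→0,e→1,x→0,r→0 1:b→1,7→1,e→2,x→1,r→3 2:b→2,7→2,e→2,x→4,r→5 3:b→3,7→3,e→6,x→3,r→3 4:b→4,7→6,e→4,x→4,r→7 5:b→5,7→5,e→6,x→7,r→5 6:b→6,7→6,e→6,x→6,r→6 7:b→7,7→6,e→6,x→7,r→7.
'ere': run [18, 17, 13, 2] end={s11,s24} rej; 3/3 single-dels accept.
'eex7': run [18, 17, 12, 9, 4] end={s1,s11,s21,s24} — reject; 4/4 del acc.
2 words, ⪯-incomp.

Antichain: [ere, eex7].


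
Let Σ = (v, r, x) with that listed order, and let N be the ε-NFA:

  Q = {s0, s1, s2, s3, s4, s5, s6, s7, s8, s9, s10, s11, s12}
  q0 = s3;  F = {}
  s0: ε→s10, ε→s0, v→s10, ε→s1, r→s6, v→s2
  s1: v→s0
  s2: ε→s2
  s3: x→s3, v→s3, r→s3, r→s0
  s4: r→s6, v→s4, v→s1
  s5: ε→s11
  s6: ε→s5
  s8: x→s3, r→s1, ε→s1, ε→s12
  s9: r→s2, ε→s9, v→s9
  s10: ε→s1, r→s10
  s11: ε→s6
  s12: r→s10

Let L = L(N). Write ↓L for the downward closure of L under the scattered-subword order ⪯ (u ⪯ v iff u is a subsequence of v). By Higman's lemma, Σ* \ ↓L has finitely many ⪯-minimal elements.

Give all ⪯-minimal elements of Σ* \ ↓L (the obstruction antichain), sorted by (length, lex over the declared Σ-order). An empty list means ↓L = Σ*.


|Q|=13, |F|=0, |δ|=28 (11 ε).
min D↑ (1 st, q0=0, F={0}): 0:v→0,r→0,x→0.
ε ∈ L(D↑) ⇒ ↓L = ∅.

A = [ε].


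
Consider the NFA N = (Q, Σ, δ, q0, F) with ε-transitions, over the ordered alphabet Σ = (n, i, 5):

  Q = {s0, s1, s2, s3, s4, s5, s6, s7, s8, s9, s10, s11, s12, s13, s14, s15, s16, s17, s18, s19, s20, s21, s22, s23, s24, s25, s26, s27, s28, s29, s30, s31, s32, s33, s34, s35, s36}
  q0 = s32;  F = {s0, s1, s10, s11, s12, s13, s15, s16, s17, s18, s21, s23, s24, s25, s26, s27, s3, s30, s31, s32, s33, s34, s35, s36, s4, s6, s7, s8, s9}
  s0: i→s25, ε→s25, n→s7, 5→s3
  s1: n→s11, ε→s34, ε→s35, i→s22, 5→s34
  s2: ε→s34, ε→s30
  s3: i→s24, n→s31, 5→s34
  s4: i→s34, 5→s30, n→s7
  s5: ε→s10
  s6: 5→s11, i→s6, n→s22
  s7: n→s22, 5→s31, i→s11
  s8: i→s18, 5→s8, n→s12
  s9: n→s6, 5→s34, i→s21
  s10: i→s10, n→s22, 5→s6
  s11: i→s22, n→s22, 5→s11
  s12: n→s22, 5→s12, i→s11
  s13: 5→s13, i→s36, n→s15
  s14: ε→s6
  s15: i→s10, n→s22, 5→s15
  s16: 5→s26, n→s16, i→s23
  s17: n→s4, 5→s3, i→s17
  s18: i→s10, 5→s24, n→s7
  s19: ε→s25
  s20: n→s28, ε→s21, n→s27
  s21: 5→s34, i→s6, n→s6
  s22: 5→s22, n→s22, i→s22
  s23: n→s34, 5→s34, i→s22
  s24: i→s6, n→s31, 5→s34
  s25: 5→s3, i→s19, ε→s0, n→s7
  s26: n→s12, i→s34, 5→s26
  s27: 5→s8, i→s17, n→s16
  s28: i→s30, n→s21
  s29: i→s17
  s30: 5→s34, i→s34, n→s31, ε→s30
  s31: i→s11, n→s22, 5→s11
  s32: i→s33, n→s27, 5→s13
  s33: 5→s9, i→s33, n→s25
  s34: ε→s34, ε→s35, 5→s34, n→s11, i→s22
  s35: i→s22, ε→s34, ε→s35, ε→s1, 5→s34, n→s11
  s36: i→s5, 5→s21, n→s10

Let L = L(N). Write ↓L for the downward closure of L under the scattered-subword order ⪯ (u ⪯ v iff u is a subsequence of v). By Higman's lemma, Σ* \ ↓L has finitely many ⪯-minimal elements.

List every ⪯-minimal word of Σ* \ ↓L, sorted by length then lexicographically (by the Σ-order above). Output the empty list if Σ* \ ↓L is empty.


|Q|=37, |F|=29, |δ|=111 (16 ε).
min D↑ (27 st, q0=0, F={21}): 0:n→1,i→2,5→3 1:n→4,i→5,5→6 2:n→7,i→2,5→8 3:n→9,i→10,5→3 4:n→4,i→11,5→12 5:n→13,i→5,5→14 6:n→15,i→16,5→6 7:n→17,i→7,5→14 8:n→18,i→19,5→20 9:n→21,i→22,5→9 10:n→22,i→22,5→19 11:n→20,i→21,5→20 12:n→15,i→20,5→12 13:n→17,i→20,5→23 14:n→24,i→25,5→20 15:n→21,i→26,5→15 16:n→17,i→22,5→25 17:n→21,i→26,5→24 18:n→21,i→18,5→26 19:n→18,i→18,5→20 20:n→26,i→21,5→20 21:n→21,i→21,5→21 22:n→21,i→22,5→18 23:n→24,i→20,5→20 24:n→21,i→26,5→26 25:n→24,i→18,5→20 26:n→21,i→21,5→26.
'5nn': run [32, 22, 8, 1] end={s22} ∉↓L; 3/3 single-dels accept.
'nnii': |S_i|=[32, 25, 13, 6, 1] end={s22} rej; 4/4 del acc.
'innn': run [32, 24, 16, 4, 1] end={s22} — reject; 4/4 del acc.
'i55i': run [32, 24, 12, 5, 1] end={s22} rej; 4/4 del acc.
'5iin': N↓-sim [32, 22, 14, 5, 1] end={s22} ∉↓L; 4/4 deletions ∈↓L.
5 words, ⪯-incomp.

min(Σ*\↓L) = [5nn, nnii, innn, i55i, 5iin].


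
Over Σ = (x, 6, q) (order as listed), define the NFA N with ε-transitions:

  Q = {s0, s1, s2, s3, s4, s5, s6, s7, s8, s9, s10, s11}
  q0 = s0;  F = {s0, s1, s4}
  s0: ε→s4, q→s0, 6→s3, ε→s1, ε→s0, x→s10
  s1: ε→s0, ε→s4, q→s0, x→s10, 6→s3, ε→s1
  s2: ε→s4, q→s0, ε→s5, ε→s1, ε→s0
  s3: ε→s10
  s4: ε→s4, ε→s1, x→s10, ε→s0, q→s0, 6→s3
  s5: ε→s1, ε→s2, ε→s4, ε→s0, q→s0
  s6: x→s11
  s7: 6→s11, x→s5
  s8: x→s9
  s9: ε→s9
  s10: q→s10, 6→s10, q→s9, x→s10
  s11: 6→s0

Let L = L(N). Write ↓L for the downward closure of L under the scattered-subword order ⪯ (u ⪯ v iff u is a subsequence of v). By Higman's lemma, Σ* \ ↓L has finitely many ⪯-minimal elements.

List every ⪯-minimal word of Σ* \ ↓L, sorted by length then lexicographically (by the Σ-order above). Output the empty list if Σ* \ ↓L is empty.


min(Σ*\↓L) = [x, 6].

|Q|=12, |F|=3, |δ|=39 (19 ε).
min D↑ (2 st, q0=0, F={1}): 0:x→1,6→1,q→0 1:x→1,6→1,q→1.
'x': N↓-sim [6, 2] end={s10,s9} — reject; 1/1 deletions ∈↓L.
'6': run [6, 3] end={s10,s3,s9} ∉↓L; 1/1 del acc.
2 obstructions.


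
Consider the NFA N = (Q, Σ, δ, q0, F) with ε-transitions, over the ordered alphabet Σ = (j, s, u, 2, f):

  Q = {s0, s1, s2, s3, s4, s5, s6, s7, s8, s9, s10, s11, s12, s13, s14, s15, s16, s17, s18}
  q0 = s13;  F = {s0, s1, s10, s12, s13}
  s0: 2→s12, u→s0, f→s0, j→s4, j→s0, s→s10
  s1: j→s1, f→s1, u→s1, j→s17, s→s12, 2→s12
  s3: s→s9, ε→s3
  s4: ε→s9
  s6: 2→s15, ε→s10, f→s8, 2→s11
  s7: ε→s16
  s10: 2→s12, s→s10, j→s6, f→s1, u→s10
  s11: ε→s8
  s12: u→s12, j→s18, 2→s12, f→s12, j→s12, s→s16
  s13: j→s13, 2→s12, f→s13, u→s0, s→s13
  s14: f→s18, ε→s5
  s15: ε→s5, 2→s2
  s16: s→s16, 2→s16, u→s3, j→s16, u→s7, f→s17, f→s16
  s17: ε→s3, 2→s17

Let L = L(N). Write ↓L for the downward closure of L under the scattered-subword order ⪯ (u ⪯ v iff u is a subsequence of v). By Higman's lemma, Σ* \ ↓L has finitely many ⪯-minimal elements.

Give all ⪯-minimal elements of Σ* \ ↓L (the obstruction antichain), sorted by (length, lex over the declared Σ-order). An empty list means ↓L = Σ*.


Antichain: [2s, usfss].

|Q|=19, |F|=5, |δ|=50 (8 ε).
min D↑ (6 st, q0=0, F={4}): 0:j→0,s→0,u→1,2→2,f→0 1:j→1,s→3,u→1,2→2,f→1 2:j→2,s→4,u→2,2→2,f→2 3:j→3,s→3,u→3,2→2,f→5 4:j→4,s→4,u→4,2→4,f→4 5:j→5,s→2,u→5,2→2,f→5.
'2s': N↓-sim [18, 12, 5] end={s16,s17,s3,s7,s9} — reject; 2/2 single-dels accept.
'usfss': N↓-sim [18, 17, 15, 9, 7, 5] end={s16,s17,s3,s7,s9} rej; 5/5 deletions ∈↓L.
2 obstructions.


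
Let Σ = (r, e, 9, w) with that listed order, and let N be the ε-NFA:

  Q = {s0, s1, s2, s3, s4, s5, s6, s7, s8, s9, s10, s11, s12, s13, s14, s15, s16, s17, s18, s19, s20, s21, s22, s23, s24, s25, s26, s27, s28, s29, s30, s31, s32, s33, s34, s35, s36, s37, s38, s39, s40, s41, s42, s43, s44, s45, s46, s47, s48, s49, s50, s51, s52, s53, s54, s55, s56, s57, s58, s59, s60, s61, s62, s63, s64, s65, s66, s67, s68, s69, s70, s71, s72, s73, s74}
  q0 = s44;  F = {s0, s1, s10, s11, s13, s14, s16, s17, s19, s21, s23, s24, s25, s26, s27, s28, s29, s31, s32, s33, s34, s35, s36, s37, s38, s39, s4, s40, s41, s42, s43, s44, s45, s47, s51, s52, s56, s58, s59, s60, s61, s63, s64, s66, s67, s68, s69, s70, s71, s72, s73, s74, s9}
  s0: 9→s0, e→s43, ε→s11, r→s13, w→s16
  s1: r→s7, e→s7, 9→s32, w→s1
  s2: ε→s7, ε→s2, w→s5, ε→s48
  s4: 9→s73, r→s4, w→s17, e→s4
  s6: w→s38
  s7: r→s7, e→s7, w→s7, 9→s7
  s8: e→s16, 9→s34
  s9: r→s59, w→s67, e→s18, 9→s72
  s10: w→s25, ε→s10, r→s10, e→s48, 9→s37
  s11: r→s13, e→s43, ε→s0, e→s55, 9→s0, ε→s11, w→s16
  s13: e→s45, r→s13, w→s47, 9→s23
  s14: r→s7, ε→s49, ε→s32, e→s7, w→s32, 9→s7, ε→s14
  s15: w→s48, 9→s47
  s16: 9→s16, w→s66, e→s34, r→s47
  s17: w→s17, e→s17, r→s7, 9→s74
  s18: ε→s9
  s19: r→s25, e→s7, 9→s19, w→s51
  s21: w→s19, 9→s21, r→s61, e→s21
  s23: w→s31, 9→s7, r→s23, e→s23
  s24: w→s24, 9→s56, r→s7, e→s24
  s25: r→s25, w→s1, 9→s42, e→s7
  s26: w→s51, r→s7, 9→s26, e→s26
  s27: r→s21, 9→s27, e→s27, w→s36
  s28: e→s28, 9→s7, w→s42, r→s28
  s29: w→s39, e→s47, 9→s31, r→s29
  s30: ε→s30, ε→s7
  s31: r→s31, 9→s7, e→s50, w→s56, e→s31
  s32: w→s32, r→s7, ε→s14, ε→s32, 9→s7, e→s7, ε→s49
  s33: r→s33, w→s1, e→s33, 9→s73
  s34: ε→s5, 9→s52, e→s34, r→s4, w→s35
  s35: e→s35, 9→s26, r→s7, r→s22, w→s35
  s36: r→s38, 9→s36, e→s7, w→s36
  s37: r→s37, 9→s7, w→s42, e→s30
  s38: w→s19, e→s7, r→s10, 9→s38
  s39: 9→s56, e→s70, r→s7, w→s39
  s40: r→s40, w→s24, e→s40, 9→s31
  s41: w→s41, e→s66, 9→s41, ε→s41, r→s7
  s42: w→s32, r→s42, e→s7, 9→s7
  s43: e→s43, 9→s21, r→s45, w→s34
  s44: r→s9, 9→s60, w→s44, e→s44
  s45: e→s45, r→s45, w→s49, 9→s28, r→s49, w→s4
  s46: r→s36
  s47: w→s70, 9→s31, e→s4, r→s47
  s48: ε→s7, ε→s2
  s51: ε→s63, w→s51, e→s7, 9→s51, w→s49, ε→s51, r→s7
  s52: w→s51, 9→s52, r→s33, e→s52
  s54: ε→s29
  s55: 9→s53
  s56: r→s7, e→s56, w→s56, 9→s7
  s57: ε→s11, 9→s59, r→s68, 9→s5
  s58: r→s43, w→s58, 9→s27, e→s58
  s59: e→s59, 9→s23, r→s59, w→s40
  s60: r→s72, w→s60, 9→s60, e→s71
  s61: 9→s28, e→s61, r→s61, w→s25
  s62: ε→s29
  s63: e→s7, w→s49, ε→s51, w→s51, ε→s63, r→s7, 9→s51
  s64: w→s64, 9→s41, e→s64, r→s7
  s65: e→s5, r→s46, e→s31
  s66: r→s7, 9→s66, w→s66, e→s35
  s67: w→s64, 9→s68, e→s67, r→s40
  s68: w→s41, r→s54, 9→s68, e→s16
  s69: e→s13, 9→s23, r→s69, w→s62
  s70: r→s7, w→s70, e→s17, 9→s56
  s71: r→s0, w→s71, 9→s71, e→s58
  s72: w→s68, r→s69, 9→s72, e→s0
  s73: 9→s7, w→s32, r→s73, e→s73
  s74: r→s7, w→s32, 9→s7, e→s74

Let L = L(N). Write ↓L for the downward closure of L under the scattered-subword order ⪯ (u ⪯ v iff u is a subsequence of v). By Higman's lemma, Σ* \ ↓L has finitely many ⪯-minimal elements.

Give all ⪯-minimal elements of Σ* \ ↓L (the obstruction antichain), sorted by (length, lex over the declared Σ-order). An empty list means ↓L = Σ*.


A = [rr99, rwwr, 9ee9we].

|Q|=75, |F|=53, |δ|=264 (27 ε).
min D↑ (51 st, q0=0, F={14}): 0:r→1,e→0,9→2,w→0 1:r→3,e→1,9→4,w→5 2:r→4,e→6,9→2,w→2 3:r→3,e→3,9→7,w→8 4:r→9,e→10,9→4,w→11 5:r→8,e→5,9→11,w→12 6:r→10,e→13,9→6,w→6 7:r→7,e→7,9→14,w→15 8:r→8,e→8,9→15,w→16 9:r→9,e→17,9→7,w→18 10:r→17,e→19,9→10,w→20 11:r→18,e→20,9→11,w→21 12:r→14,e→12,9→21,w→12 13:r→19,e→13,9→22,w→13 14:r→14,e→14,9→14,w→14 15:r→15,e→15,9→14,w→23 16:r→14,e→16,9→23,w→16 17:r→17,e→24,9→7,w→25 18:r→18,e→25,9→15,w→26 19:r→24,e→19,9→27,w→28 20:r→25,e→28,9→20,w→29 21:r→14,e→29,9→21,w→21 22:r→27,e→22,9→22,w→30 23:r→14,e→23,9→14,w→23 24:r→24,e→24,9→31,w→32 25:r→25,e→32,9→15,w→33 26:r→14,e→33,9→23,w→26 27:r→34,e→27,9→27,w→35 28:r→32,e→28,9→36,w→37 29:r→14,e→37,9→29,w→29 30:r→38,e→14,9→30,w→30 31:r→31,e→31,9→14,w→39 32:r→32,e→32,9→40,w→41 33:r→14,e→41,9→23,w→33 34:r→34,e→34,9→31,w→42 35:r→42,e→14,9→35,w→43 36:r→44,e→36,9→36,w→43 37:r→14,e→37,9→45,w→37 38:r→46,e→14,9→38,w→35 39:r→39,e→14,9→14,w→47 40:r→40,e→40,9→14,w→47 41:r→14,e→41,9→48,w→41 42:r→42,e→14,9→39,w→49 43:r→14,e→14,9→43,w→43 44:r→44,e→44,9→40,w→49 45:r→14,e→45,9→45,w→43 46:r→46,e→14,9→50,w→42 47:r→14,e→14,9→14,w→47 48:r→14,e→48,9→14,w→47 49:r→14,e→14,9→47,w→49 50:r→50,e→14,9→14,w→39 (ε-aug+det+¬).
'rr99': |S_i|=[66, 60, 37, 14, 1] end={s7} — reject; 4/4 del acc.
'rwwr': |S_i|=[66, 60, 38, 19, 2] end={s22,s7} rej; 4/4 deletions ∈↓L.
'9ee9we': N↓-sim [66, 58, 49, 41, 28, 18, 5] end={s2,s30,s48,s5,s7} — reject; 6/6 del acc.
3 obstructions.


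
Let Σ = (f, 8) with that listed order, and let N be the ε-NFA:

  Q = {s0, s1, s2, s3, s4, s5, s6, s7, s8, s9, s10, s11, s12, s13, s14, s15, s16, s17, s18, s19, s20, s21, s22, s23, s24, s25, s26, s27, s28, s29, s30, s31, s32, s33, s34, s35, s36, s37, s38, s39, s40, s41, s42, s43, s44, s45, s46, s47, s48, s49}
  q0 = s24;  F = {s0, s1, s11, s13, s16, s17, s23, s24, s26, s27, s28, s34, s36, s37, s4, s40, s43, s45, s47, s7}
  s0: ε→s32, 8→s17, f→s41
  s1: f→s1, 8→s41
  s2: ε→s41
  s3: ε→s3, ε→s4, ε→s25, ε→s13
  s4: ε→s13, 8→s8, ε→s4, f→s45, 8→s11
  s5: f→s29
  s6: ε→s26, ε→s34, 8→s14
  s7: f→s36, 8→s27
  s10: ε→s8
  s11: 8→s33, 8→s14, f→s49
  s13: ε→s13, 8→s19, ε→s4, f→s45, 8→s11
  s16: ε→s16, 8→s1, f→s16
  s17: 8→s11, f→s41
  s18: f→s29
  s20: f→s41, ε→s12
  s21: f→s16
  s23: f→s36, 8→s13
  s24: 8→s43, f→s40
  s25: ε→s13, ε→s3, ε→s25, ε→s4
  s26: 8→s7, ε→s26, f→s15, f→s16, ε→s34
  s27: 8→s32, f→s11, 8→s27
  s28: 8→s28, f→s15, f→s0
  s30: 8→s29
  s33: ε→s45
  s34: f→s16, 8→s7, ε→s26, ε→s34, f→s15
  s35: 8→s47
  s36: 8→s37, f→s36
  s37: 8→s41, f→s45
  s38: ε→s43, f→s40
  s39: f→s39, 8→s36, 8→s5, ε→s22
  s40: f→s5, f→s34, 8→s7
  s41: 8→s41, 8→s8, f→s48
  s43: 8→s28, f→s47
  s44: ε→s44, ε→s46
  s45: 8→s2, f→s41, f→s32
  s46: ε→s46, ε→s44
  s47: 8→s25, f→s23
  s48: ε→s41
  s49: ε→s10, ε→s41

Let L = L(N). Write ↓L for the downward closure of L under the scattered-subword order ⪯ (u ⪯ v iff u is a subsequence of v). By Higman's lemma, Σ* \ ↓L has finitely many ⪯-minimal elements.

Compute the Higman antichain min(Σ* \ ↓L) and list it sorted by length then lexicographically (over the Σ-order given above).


|Q|=50, |F|=20, |δ|=96 (33 ε).
min D↑ (19 st, q0=0, F={17}): 0:f→1,8→2 1:f→3,8→4 2:f→5,8→6 3:f→7,8→4 4:f→8,8→9 5:f→10,8→11 6:f→12,8→6 7:f→7,8→13 8:f→8,8→14 9:f→15,8→9 10:f→8,8→11 11:f→16,8→15 12:f→17,8→18 13:f→13,8→17 14:f→16,8→17 15:f→17,8→16 16:f→17,8→17 17:f→17,8→17 18:f→17,8→15 (ε-aug+det+¬).
'88ff': |S_i|=[35, 28, 22, 14, 6] end={s10,s32,s41,s48,s49,s8} rej; 4/4 deletions ∈↓L.
'fff88': N↓-sim [35, 32, 26, 17, 10, 4] end={s2,s41,s48,s8} ∉↓L; 5/5 single-dels accept.
'f8f88': N↓-sim [35, 32, 22, 14, 9, 4] end={s2,s41,s48,s8} ∉↓L; 5/5 single-dels accept.
'8f8f8': run [35, 28, 24, 18, 8, 4] end={s2,s41,s48,s8} ∉↓L; 5/5 deletions ∈↓L.
'8f88f': run [35, 28, 24, 18, 12, 6] end={s10,s32,s41,s48,s49,s8} ∉↓L; 5/5 single-dels accept.
'8f8888': run [35, 28, 24, 18, 12, 8, 4] end={s2,s41,s48,s8} — reject; 6/6 deletions ∈↓L.
6 minimals (antichain).

Antichain: [88ff, fff88, f8f88, 8f8f8, 8f88f, 8f8888].


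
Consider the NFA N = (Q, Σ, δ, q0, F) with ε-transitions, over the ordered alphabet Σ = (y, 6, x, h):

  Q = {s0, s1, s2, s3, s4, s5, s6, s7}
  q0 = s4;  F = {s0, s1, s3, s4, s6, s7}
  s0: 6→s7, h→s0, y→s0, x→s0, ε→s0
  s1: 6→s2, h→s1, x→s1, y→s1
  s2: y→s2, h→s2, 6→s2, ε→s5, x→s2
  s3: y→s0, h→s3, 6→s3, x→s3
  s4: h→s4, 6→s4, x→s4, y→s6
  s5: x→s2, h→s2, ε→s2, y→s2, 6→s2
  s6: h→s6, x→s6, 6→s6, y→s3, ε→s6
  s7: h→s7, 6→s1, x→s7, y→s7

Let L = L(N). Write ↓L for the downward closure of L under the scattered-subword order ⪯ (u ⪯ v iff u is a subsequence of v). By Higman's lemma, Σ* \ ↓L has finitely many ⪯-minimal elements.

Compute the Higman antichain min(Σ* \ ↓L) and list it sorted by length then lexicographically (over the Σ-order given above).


min(Σ*\↓L) = [yyy666].

|Q|=8, |F|=6, |δ|=36 (4 ε).
min D↑ (7 st, q0=0, F={6}): 0:y→1,6→0,x→0,h→0 1:y→2,6→1,x→1,h→1 2:y→3,6→2,x→2,h→2 3:y→3,6→4,x→3,h→3 4:y→4,6→5,x→4,h→4 5:y→5,6→6,x→5,h→5 6:y→6,6→6,x→6,h→6 [Hopcroft].
'yyy666': N↓-sim [8, 7, 6, 5, 4, 3, 2] end={s2,s5} ∉↓L; 6/6 single-dels accept.
1 minimals (antichain).


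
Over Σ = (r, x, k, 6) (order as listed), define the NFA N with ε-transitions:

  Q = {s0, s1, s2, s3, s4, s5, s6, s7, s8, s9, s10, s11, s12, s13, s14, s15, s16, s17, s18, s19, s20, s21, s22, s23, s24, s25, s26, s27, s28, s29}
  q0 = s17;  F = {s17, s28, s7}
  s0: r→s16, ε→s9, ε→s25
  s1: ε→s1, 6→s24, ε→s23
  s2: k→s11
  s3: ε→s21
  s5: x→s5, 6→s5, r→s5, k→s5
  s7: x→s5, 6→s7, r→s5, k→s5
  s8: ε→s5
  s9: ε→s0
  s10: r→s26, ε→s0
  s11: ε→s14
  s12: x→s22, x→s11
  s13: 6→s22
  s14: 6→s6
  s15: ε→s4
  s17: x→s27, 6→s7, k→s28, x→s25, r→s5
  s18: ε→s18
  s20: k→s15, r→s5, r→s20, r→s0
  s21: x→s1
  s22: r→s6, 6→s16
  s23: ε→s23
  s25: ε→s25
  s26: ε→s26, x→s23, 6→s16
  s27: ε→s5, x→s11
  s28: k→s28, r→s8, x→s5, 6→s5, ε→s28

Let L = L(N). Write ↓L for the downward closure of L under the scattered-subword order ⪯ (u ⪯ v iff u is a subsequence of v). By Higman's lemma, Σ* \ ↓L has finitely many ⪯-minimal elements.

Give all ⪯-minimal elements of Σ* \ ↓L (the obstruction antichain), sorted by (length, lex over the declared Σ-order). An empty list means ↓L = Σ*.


|Q|=30, |F|=3, |δ|=51 (16 ε).
min D↑ (4 st, q0=0, F={1}): 0:r→1,x→1,k→2,6→3 1:r→1,x→1,k→1,6→1 2:r→1,x→1,k→2,6→1 3:r→1,x→1,k→1,6→3.
'r': run [10, 2] end={s5,s8} rej; 1/1 del acc.
'x': N↓-sim [10, 6] end={s11,s14,s25,s27,s5,s6} rej; 1/1 del acc.
'k6': |S_i|=[10, 3, 1] end={s5} ∉↓L; 2/2 deletions ∈↓L.
'6k': N↓-sim [10, 3, 1] end={s5} rej; 2/2 single-dels accept.
4 obstructions.

Antichain: [r, x, k6, 6k].


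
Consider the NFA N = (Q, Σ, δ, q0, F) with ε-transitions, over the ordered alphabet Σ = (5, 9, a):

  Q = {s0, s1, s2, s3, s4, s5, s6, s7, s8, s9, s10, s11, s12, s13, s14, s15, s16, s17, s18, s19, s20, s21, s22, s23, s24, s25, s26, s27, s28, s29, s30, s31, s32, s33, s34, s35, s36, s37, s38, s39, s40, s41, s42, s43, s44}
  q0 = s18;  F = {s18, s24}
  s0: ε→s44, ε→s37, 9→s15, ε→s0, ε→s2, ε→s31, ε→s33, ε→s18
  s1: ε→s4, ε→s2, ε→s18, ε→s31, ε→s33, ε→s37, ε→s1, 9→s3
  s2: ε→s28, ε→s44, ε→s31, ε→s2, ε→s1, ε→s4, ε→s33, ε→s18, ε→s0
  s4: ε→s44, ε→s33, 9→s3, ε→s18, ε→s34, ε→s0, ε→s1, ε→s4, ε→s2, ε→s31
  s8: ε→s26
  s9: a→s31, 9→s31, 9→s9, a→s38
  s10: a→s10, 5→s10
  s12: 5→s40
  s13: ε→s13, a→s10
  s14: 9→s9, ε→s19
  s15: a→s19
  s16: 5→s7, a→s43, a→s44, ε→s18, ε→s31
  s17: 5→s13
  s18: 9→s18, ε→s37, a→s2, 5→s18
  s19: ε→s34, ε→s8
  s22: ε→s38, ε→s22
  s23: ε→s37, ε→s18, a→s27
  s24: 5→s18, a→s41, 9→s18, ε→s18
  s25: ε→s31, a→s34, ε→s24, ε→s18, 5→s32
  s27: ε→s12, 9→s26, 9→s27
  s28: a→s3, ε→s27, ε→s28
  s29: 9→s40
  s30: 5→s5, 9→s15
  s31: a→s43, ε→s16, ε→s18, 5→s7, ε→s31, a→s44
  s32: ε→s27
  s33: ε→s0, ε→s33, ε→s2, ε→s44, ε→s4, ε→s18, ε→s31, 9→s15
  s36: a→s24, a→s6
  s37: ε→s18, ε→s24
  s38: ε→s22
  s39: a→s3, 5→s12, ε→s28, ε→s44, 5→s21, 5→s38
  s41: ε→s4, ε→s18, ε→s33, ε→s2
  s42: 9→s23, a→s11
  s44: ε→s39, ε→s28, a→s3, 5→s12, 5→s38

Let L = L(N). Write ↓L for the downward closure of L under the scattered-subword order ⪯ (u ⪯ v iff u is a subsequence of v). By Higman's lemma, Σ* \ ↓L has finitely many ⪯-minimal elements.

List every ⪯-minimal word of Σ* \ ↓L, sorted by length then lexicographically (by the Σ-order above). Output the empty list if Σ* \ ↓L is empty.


|Q|=45, |F|=2, |δ|=120 (73 ε).
min D↑ (1 st, q0=0, F={}): 0:5→0,9→0,a→0 [Hopcroft].
L(D↑) = ∅; no obstructions.

Antichain: [].


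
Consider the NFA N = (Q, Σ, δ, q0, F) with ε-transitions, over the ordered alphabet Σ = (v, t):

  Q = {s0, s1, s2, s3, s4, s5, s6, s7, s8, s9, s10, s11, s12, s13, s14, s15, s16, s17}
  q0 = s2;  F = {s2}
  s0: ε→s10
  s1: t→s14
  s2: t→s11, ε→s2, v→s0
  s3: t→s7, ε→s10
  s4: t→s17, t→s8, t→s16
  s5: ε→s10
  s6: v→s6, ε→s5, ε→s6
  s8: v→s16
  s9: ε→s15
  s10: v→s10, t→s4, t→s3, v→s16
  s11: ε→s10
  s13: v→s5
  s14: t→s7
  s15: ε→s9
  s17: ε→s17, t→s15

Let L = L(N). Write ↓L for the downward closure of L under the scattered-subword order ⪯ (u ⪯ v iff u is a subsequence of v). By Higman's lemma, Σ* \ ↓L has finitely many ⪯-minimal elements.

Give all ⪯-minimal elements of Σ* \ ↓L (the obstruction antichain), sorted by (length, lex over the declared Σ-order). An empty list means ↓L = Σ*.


|Q|=18, |F|=1, |δ|=26 (10 ε).
min D↑ (2 st, q0=0, F={1}): 0:v→1,t→1 1:v→1,t→1 (ε-aug+det+¬).
'v': run [12, 10] end={s0,s10,s15,s16,s17,s3,s4,s7,s8,s9} rej; 1/1 del acc.
't': N↓-sim [12, 10] end={s10,s11,s15,s16,s17,s3,s4,s7,s8,s9} — reject; 1/1 del acc.
2 minimals (antichain).

Antichain: [v, t].


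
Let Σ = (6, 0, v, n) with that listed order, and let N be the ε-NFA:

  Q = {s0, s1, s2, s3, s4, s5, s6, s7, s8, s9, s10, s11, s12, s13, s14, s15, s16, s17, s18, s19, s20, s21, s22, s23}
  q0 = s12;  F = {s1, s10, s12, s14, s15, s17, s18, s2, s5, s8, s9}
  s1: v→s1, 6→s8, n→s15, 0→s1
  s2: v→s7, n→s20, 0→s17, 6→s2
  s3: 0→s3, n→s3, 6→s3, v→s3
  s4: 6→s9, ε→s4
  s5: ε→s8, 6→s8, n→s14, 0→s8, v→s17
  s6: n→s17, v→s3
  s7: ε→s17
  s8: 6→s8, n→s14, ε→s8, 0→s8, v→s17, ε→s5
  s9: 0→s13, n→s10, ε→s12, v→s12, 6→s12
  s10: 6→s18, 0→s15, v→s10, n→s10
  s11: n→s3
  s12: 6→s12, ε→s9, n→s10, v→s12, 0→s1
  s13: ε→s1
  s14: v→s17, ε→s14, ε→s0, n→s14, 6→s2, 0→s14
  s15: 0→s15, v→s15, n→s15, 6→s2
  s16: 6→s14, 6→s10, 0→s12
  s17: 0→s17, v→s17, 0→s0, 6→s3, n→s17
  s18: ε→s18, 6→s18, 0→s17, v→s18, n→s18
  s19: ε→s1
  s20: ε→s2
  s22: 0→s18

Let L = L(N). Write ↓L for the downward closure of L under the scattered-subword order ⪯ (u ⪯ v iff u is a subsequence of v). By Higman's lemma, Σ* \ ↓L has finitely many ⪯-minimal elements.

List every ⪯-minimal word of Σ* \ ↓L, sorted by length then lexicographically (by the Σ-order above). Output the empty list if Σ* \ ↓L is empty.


|Q|=24, |F|=11, |δ|=70 (13 ε).
min D↑ (10 st, q0=0, F={9}): 0:6→0,0→1,v→0,n→2 1:6→3,0→1,v→1,n→4 2:6→5,0→4,v→2,n→2 3:6→3,0→3,v→6,n→7 4:6→8,0→4,v→4,n→4 5:6→5,0→6,v→5,n→5 6:6→9,0→6,v→6,n→6 7:6→8,0→7,v→6,n→7 8:6→8,0→6,v→6,n→8 9:6→9,0→9,v→9,n→9 [Hopcroft].
'06v6': run [16, 12, 9, 4, 1] end={s3} ∉↓L; 4/4 single-dels accept.
'n606': |S_i|=[16, 10, 7, 3, 1] end={s3} rej; 4/4 deletions ∈↓L.
2 words, ⪯-incomp.

min(Σ*\↓L) = [06v6, n606].


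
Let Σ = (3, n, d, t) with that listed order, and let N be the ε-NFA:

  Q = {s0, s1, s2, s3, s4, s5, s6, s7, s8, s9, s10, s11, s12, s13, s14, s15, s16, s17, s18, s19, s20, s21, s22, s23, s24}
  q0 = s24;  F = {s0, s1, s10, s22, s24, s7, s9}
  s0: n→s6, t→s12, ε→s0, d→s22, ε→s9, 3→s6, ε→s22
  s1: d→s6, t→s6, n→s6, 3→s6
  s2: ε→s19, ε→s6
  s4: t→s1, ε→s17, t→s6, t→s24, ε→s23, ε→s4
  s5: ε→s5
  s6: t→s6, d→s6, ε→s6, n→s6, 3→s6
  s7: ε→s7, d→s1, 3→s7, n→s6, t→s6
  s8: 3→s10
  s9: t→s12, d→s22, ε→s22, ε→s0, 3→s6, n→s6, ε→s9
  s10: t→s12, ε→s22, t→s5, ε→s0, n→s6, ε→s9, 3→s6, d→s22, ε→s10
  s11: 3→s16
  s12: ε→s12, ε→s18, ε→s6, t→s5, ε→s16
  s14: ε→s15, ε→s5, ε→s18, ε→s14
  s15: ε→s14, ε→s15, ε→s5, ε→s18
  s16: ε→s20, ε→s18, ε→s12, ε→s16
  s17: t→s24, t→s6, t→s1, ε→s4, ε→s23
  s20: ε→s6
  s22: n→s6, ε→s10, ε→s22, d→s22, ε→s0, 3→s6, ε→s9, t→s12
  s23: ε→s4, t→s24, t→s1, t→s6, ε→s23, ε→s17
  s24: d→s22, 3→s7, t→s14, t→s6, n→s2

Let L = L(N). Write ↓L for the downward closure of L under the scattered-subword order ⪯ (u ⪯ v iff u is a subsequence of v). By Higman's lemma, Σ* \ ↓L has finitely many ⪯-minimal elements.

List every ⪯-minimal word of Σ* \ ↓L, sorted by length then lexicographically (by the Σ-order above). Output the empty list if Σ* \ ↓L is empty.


min(Σ*\↓L) = [n, t, d3, 3dd].

|Q|=25, |F|=7, |δ|=90 (44 ε).
min D↑ (5 st, q0=0, F={2}): 0:3→1,n→2,d→3,t→2 1:3→1,n→2,d→4,t→2 2:3→2,n→2,d→2,t→2 3:3→2,n→2,d→3,t→2 4:3→2,n→2,d→2,t→2 (ε-aug+det+¬).
'n': run [17, 3] end={s19,s2,s6} ∉↓L; 1/1 del acc.
't': N↓-sim [17, 8] end={s12,s14,s15,s16,s18,s20,s5,s6} ∉↓L; 1/1 del acc.
'd3': run [17, 11, 1] end={s6} rej; 2/2 deletions ∈↓L.
'3dd': run [17, 3, 2, 1] end={s6} — reject; 3/3 del acc.
4 obstructions.
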